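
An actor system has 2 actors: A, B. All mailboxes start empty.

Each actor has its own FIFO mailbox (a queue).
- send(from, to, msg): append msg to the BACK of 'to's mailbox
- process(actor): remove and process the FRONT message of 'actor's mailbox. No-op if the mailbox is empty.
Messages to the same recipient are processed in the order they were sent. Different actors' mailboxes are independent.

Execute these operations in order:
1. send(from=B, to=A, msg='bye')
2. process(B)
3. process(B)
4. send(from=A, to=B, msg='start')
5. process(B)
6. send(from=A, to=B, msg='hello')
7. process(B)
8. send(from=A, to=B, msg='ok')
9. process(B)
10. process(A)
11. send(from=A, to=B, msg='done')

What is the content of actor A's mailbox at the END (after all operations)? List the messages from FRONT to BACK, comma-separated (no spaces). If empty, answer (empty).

Answer: (empty)

Derivation:
After 1 (send(from=B, to=A, msg='bye')): A:[bye] B:[]
After 2 (process(B)): A:[bye] B:[]
After 3 (process(B)): A:[bye] B:[]
After 4 (send(from=A, to=B, msg='start')): A:[bye] B:[start]
After 5 (process(B)): A:[bye] B:[]
After 6 (send(from=A, to=B, msg='hello')): A:[bye] B:[hello]
After 7 (process(B)): A:[bye] B:[]
After 8 (send(from=A, to=B, msg='ok')): A:[bye] B:[ok]
After 9 (process(B)): A:[bye] B:[]
After 10 (process(A)): A:[] B:[]
After 11 (send(from=A, to=B, msg='done')): A:[] B:[done]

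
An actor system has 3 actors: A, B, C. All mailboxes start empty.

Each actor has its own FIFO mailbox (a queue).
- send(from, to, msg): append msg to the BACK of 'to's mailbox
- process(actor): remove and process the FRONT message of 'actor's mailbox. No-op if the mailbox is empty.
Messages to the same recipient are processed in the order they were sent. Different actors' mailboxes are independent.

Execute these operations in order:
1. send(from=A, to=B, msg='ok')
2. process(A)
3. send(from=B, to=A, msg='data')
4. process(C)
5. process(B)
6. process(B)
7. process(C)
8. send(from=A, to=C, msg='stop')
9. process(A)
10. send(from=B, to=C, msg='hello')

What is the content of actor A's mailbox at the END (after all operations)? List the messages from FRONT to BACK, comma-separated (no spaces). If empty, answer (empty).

Answer: (empty)

Derivation:
After 1 (send(from=A, to=B, msg='ok')): A:[] B:[ok] C:[]
After 2 (process(A)): A:[] B:[ok] C:[]
After 3 (send(from=B, to=A, msg='data')): A:[data] B:[ok] C:[]
After 4 (process(C)): A:[data] B:[ok] C:[]
After 5 (process(B)): A:[data] B:[] C:[]
After 6 (process(B)): A:[data] B:[] C:[]
After 7 (process(C)): A:[data] B:[] C:[]
After 8 (send(from=A, to=C, msg='stop')): A:[data] B:[] C:[stop]
After 9 (process(A)): A:[] B:[] C:[stop]
After 10 (send(from=B, to=C, msg='hello')): A:[] B:[] C:[stop,hello]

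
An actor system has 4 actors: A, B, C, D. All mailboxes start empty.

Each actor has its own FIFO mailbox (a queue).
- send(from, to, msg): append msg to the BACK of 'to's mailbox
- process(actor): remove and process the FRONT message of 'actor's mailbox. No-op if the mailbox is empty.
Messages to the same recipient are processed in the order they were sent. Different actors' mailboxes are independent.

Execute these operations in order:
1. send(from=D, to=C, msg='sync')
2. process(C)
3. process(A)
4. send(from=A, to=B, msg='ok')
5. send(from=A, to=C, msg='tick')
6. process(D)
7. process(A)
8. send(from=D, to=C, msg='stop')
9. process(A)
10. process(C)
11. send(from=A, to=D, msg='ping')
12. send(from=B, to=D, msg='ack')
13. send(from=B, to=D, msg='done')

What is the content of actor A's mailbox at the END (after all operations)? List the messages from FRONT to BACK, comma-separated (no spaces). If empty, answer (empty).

Answer: (empty)

Derivation:
After 1 (send(from=D, to=C, msg='sync')): A:[] B:[] C:[sync] D:[]
After 2 (process(C)): A:[] B:[] C:[] D:[]
After 3 (process(A)): A:[] B:[] C:[] D:[]
After 4 (send(from=A, to=B, msg='ok')): A:[] B:[ok] C:[] D:[]
After 5 (send(from=A, to=C, msg='tick')): A:[] B:[ok] C:[tick] D:[]
After 6 (process(D)): A:[] B:[ok] C:[tick] D:[]
After 7 (process(A)): A:[] B:[ok] C:[tick] D:[]
After 8 (send(from=D, to=C, msg='stop')): A:[] B:[ok] C:[tick,stop] D:[]
After 9 (process(A)): A:[] B:[ok] C:[tick,stop] D:[]
After 10 (process(C)): A:[] B:[ok] C:[stop] D:[]
After 11 (send(from=A, to=D, msg='ping')): A:[] B:[ok] C:[stop] D:[ping]
After 12 (send(from=B, to=D, msg='ack')): A:[] B:[ok] C:[stop] D:[ping,ack]
After 13 (send(from=B, to=D, msg='done')): A:[] B:[ok] C:[stop] D:[ping,ack,done]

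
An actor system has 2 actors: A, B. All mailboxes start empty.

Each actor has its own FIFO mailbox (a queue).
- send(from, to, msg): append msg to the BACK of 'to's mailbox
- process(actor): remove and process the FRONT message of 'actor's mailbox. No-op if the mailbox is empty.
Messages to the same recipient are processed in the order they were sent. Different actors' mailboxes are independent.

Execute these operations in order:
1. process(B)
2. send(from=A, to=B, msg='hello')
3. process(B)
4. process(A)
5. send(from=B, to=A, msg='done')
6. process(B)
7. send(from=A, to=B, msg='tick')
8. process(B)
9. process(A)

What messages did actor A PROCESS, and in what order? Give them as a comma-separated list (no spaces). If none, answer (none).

Answer: done

Derivation:
After 1 (process(B)): A:[] B:[]
After 2 (send(from=A, to=B, msg='hello')): A:[] B:[hello]
After 3 (process(B)): A:[] B:[]
After 4 (process(A)): A:[] B:[]
After 5 (send(from=B, to=A, msg='done')): A:[done] B:[]
After 6 (process(B)): A:[done] B:[]
After 7 (send(from=A, to=B, msg='tick')): A:[done] B:[tick]
After 8 (process(B)): A:[done] B:[]
After 9 (process(A)): A:[] B:[]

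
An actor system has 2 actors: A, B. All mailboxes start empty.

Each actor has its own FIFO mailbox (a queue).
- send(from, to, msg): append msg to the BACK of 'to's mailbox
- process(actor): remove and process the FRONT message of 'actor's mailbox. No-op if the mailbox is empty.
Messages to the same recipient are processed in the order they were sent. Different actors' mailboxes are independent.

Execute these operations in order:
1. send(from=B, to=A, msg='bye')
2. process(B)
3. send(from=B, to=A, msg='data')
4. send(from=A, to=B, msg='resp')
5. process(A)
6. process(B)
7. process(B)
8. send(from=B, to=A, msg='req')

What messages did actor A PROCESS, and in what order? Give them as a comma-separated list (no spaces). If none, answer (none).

Answer: bye

Derivation:
After 1 (send(from=B, to=A, msg='bye')): A:[bye] B:[]
After 2 (process(B)): A:[bye] B:[]
After 3 (send(from=B, to=A, msg='data')): A:[bye,data] B:[]
After 4 (send(from=A, to=B, msg='resp')): A:[bye,data] B:[resp]
After 5 (process(A)): A:[data] B:[resp]
After 6 (process(B)): A:[data] B:[]
After 7 (process(B)): A:[data] B:[]
After 8 (send(from=B, to=A, msg='req')): A:[data,req] B:[]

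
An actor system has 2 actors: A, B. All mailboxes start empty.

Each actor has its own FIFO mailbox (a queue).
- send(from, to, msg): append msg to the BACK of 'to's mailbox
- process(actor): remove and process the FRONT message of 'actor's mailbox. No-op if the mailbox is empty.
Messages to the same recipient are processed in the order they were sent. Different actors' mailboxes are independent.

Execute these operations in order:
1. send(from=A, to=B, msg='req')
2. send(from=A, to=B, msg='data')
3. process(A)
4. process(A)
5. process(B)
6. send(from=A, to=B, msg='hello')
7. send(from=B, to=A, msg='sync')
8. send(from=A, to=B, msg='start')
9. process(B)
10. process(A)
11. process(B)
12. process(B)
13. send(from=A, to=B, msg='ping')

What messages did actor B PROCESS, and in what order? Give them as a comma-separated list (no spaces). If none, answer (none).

After 1 (send(from=A, to=B, msg='req')): A:[] B:[req]
After 2 (send(from=A, to=B, msg='data')): A:[] B:[req,data]
After 3 (process(A)): A:[] B:[req,data]
After 4 (process(A)): A:[] B:[req,data]
After 5 (process(B)): A:[] B:[data]
After 6 (send(from=A, to=B, msg='hello')): A:[] B:[data,hello]
After 7 (send(from=B, to=A, msg='sync')): A:[sync] B:[data,hello]
After 8 (send(from=A, to=B, msg='start')): A:[sync] B:[data,hello,start]
After 9 (process(B)): A:[sync] B:[hello,start]
After 10 (process(A)): A:[] B:[hello,start]
After 11 (process(B)): A:[] B:[start]
After 12 (process(B)): A:[] B:[]
After 13 (send(from=A, to=B, msg='ping')): A:[] B:[ping]

Answer: req,data,hello,start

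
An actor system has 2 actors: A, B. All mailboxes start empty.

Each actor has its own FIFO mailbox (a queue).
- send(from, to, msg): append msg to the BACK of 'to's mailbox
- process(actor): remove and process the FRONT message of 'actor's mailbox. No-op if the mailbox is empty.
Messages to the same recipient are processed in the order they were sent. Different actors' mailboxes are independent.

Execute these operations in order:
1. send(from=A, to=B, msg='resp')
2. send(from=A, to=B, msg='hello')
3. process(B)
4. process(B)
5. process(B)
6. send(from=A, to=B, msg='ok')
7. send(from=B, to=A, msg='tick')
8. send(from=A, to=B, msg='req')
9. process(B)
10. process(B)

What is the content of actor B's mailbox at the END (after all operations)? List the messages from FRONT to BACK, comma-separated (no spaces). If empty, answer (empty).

After 1 (send(from=A, to=B, msg='resp')): A:[] B:[resp]
After 2 (send(from=A, to=B, msg='hello')): A:[] B:[resp,hello]
After 3 (process(B)): A:[] B:[hello]
After 4 (process(B)): A:[] B:[]
After 5 (process(B)): A:[] B:[]
After 6 (send(from=A, to=B, msg='ok')): A:[] B:[ok]
After 7 (send(from=B, to=A, msg='tick')): A:[tick] B:[ok]
After 8 (send(from=A, to=B, msg='req')): A:[tick] B:[ok,req]
After 9 (process(B)): A:[tick] B:[req]
After 10 (process(B)): A:[tick] B:[]

Answer: (empty)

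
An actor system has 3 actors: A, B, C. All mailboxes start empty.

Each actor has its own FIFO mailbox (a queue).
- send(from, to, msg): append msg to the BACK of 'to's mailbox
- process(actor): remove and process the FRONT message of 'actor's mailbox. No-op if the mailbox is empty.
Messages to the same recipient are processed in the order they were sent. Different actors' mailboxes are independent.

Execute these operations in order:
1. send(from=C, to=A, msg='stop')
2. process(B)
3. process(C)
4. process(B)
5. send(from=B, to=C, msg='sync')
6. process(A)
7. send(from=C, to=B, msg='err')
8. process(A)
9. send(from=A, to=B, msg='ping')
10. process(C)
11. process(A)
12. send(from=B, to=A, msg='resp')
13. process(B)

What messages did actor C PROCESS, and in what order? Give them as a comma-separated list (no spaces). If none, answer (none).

After 1 (send(from=C, to=A, msg='stop')): A:[stop] B:[] C:[]
After 2 (process(B)): A:[stop] B:[] C:[]
After 3 (process(C)): A:[stop] B:[] C:[]
After 4 (process(B)): A:[stop] B:[] C:[]
After 5 (send(from=B, to=C, msg='sync')): A:[stop] B:[] C:[sync]
After 6 (process(A)): A:[] B:[] C:[sync]
After 7 (send(from=C, to=B, msg='err')): A:[] B:[err] C:[sync]
After 8 (process(A)): A:[] B:[err] C:[sync]
After 9 (send(from=A, to=B, msg='ping')): A:[] B:[err,ping] C:[sync]
After 10 (process(C)): A:[] B:[err,ping] C:[]
After 11 (process(A)): A:[] B:[err,ping] C:[]
After 12 (send(from=B, to=A, msg='resp')): A:[resp] B:[err,ping] C:[]
After 13 (process(B)): A:[resp] B:[ping] C:[]

Answer: sync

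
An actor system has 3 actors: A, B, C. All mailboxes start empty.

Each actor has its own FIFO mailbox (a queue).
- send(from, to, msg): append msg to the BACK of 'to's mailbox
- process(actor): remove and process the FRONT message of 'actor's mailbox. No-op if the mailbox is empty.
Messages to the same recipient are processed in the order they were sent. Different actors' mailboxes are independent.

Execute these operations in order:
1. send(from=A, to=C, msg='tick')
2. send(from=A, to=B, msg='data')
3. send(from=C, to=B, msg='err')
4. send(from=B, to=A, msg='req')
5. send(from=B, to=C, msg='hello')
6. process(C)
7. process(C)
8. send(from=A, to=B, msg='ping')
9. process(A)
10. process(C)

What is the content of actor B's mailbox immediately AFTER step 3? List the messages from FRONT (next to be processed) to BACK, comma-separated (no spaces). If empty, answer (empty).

After 1 (send(from=A, to=C, msg='tick')): A:[] B:[] C:[tick]
After 2 (send(from=A, to=B, msg='data')): A:[] B:[data] C:[tick]
After 3 (send(from=C, to=B, msg='err')): A:[] B:[data,err] C:[tick]

data,err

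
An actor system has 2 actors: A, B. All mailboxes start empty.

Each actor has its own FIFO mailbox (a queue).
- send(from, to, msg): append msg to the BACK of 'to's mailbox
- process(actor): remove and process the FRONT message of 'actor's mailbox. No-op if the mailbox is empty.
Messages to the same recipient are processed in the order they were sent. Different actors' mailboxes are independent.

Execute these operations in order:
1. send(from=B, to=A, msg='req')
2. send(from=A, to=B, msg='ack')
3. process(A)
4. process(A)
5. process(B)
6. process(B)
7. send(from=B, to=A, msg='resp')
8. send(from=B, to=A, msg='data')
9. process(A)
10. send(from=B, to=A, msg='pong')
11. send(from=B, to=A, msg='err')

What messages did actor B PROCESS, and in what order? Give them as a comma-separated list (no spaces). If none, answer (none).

Answer: ack

Derivation:
After 1 (send(from=B, to=A, msg='req')): A:[req] B:[]
After 2 (send(from=A, to=B, msg='ack')): A:[req] B:[ack]
After 3 (process(A)): A:[] B:[ack]
After 4 (process(A)): A:[] B:[ack]
After 5 (process(B)): A:[] B:[]
After 6 (process(B)): A:[] B:[]
After 7 (send(from=B, to=A, msg='resp')): A:[resp] B:[]
After 8 (send(from=B, to=A, msg='data')): A:[resp,data] B:[]
After 9 (process(A)): A:[data] B:[]
After 10 (send(from=B, to=A, msg='pong')): A:[data,pong] B:[]
After 11 (send(from=B, to=A, msg='err')): A:[data,pong,err] B:[]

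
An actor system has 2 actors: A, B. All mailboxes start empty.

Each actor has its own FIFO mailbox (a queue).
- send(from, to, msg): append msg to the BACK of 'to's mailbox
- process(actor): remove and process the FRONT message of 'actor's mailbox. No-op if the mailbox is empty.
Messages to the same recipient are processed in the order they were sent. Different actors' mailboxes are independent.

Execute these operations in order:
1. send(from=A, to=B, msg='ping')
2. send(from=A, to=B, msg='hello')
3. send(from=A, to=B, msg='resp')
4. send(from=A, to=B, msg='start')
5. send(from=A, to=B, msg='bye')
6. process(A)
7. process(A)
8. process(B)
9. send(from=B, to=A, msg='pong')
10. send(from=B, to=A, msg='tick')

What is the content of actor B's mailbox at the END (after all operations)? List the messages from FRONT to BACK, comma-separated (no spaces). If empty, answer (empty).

Answer: hello,resp,start,bye

Derivation:
After 1 (send(from=A, to=B, msg='ping')): A:[] B:[ping]
After 2 (send(from=A, to=B, msg='hello')): A:[] B:[ping,hello]
After 3 (send(from=A, to=B, msg='resp')): A:[] B:[ping,hello,resp]
After 4 (send(from=A, to=B, msg='start')): A:[] B:[ping,hello,resp,start]
After 5 (send(from=A, to=B, msg='bye')): A:[] B:[ping,hello,resp,start,bye]
After 6 (process(A)): A:[] B:[ping,hello,resp,start,bye]
After 7 (process(A)): A:[] B:[ping,hello,resp,start,bye]
After 8 (process(B)): A:[] B:[hello,resp,start,bye]
After 9 (send(from=B, to=A, msg='pong')): A:[pong] B:[hello,resp,start,bye]
After 10 (send(from=B, to=A, msg='tick')): A:[pong,tick] B:[hello,resp,start,bye]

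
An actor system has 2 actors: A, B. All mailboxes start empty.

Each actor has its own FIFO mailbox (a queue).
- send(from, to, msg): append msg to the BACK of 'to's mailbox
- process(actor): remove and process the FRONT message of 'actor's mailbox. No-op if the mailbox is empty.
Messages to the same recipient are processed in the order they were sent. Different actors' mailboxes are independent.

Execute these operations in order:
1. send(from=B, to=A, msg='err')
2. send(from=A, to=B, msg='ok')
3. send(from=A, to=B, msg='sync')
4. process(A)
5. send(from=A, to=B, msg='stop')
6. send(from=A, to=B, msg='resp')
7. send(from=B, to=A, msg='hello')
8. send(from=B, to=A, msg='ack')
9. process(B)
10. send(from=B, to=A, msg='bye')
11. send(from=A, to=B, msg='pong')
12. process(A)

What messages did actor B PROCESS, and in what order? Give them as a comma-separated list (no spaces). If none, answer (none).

Answer: ok

Derivation:
After 1 (send(from=B, to=A, msg='err')): A:[err] B:[]
After 2 (send(from=A, to=B, msg='ok')): A:[err] B:[ok]
After 3 (send(from=A, to=B, msg='sync')): A:[err] B:[ok,sync]
After 4 (process(A)): A:[] B:[ok,sync]
After 5 (send(from=A, to=B, msg='stop')): A:[] B:[ok,sync,stop]
After 6 (send(from=A, to=B, msg='resp')): A:[] B:[ok,sync,stop,resp]
After 7 (send(from=B, to=A, msg='hello')): A:[hello] B:[ok,sync,stop,resp]
After 8 (send(from=B, to=A, msg='ack')): A:[hello,ack] B:[ok,sync,stop,resp]
After 9 (process(B)): A:[hello,ack] B:[sync,stop,resp]
After 10 (send(from=B, to=A, msg='bye')): A:[hello,ack,bye] B:[sync,stop,resp]
After 11 (send(from=A, to=B, msg='pong')): A:[hello,ack,bye] B:[sync,stop,resp,pong]
After 12 (process(A)): A:[ack,bye] B:[sync,stop,resp,pong]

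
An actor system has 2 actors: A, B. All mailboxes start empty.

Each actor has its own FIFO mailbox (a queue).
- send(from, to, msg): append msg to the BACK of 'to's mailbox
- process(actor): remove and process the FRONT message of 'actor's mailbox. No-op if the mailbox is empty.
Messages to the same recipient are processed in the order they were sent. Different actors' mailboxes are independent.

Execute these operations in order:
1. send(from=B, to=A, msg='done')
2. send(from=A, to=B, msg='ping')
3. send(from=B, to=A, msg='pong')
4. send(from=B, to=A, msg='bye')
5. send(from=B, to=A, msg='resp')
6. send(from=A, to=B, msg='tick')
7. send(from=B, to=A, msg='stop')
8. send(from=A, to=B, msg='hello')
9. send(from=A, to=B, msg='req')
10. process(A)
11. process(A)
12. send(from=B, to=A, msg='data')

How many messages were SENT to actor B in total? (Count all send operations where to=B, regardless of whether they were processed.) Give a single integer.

After 1 (send(from=B, to=A, msg='done')): A:[done] B:[]
After 2 (send(from=A, to=B, msg='ping')): A:[done] B:[ping]
After 3 (send(from=B, to=A, msg='pong')): A:[done,pong] B:[ping]
After 4 (send(from=B, to=A, msg='bye')): A:[done,pong,bye] B:[ping]
After 5 (send(from=B, to=A, msg='resp')): A:[done,pong,bye,resp] B:[ping]
After 6 (send(from=A, to=B, msg='tick')): A:[done,pong,bye,resp] B:[ping,tick]
After 7 (send(from=B, to=A, msg='stop')): A:[done,pong,bye,resp,stop] B:[ping,tick]
After 8 (send(from=A, to=B, msg='hello')): A:[done,pong,bye,resp,stop] B:[ping,tick,hello]
After 9 (send(from=A, to=B, msg='req')): A:[done,pong,bye,resp,stop] B:[ping,tick,hello,req]
After 10 (process(A)): A:[pong,bye,resp,stop] B:[ping,tick,hello,req]
After 11 (process(A)): A:[bye,resp,stop] B:[ping,tick,hello,req]
After 12 (send(from=B, to=A, msg='data')): A:[bye,resp,stop,data] B:[ping,tick,hello,req]

Answer: 4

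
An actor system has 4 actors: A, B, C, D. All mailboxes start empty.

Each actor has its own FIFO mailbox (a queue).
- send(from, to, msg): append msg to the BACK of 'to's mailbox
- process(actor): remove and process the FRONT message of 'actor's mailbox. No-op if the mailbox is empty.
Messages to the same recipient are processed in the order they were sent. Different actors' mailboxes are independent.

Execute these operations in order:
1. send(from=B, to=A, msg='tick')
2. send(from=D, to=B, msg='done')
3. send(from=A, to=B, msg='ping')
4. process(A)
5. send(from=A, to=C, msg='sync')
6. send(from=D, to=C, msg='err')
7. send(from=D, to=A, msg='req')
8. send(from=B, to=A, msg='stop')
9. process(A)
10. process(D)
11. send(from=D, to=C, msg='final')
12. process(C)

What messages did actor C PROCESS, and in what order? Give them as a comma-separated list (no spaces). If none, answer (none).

After 1 (send(from=B, to=A, msg='tick')): A:[tick] B:[] C:[] D:[]
After 2 (send(from=D, to=B, msg='done')): A:[tick] B:[done] C:[] D:[]
After 3 (send(from=A, to=B, msg='ping')): A:[tick] B:[done,ping] C:[] D:[]
After 4 (process(A)): A:[] B:[done,ping] C:[] D:[]
After 5 (send(from=A, to=C, msg='sync')): A:[] B:[done,ping] C:[sync] D:[]
After 6 (send(from=D, to=C, msg='err')): A:[] B:[done,ping] C:[sync,err] D:[]
After 7 (send(from=D, to=A, msg='req')): A:[req] B:[done,ping] C:[sync,err] D:[]
After 8 (send(from=B, to=A, msg='stop')): A:[req,stop] B:[done,ping] C:[sync,err] D:[]
After 9 (process(A)): A:[stop] B:[done,ping] C:[sync,err] D:[]
After 10 (process(D)): A:[stop] B:[done,ping] C:[sync,err] D:[]
After 11 (send(from=D, to=C, msg='final')): A:[stop] B:[done,ping] C:[sync,err,final] D:[]
After 12 (process(C)): A:[stop] B:[done,ping] C:[err,final] D:[]

Answer: sync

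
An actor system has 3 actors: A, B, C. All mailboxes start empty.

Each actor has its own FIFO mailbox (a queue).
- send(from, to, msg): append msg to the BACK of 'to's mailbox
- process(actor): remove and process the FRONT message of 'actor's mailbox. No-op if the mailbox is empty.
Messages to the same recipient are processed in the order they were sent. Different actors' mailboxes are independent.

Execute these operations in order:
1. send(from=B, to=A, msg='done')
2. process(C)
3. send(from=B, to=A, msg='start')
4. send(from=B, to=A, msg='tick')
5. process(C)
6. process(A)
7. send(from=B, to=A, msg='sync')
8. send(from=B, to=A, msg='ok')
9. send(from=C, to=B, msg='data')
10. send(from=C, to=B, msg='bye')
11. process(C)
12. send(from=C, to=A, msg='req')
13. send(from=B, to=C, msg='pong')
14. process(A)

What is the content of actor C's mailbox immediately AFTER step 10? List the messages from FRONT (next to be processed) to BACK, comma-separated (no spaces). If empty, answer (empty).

After 1 (send(from=B, to=A, msg='done')): A:[done] B:[] C:[]
After 2 (process(C)): A:[done] B:[] C:[]
After 3 (send(from=B, to=A, msg='start')): A:[done,start] B:[] C:[]
After 4 (send(from=B, to=A, msg='tick')): A:[done,start,tick] B:[] C:[]
After 5 (process(C)): A:[done,start,tick] B:[] C:[]
After 6 (process(A)): A:[start,tick] B:[] C:[]
After 7 (send(from=B, to=A, msg='sync')): A:[start,tick,sync] B:[] C:[]
After 8 (send(from=B, to=A, msg='ok')): A:[start,tick,sync,ok] B:[] C:[]
After 9 (send(from=C, to=B, msg='data')): A:[start,tick,sync,ok] B:[data] C:[]
After 10 (send(from=C, to=B, msg='bye')): A:[start,tick,sync,ok] B:[data,bye] C:[]

(empty)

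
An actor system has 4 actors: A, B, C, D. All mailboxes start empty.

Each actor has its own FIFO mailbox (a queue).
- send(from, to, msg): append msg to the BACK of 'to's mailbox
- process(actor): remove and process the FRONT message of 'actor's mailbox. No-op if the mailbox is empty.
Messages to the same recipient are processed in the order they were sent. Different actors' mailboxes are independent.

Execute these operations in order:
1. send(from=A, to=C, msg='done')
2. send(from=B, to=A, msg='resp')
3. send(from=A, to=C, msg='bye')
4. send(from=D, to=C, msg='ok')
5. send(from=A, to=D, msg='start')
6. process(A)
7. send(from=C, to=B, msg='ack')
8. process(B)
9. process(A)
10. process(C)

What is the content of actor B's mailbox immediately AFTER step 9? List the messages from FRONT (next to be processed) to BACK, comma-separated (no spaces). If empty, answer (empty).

After 1 (send(from=A, to=C, msg='done')): A:[] B:[] C:[done] D:[]
After 2 (send(from=B, to=A, msg='resp')): A:[resp] B:[] C:[done] D:[]
After 3 (send(from=A, to=C, msg='bye')): A:[resp] B:[] C:[done,bye] D:[]
After 4 (send(from=D, to=C, msg='ok')): A:[resp] B:[] C:[done,bye,ok] D:[]
After 5 (send(from=A, to=D, msg='start')): A:[resp] B:[] C:[done,bye,ok] D:[start]
After 6 (process(A)): A:[] B:[] C:[done,bye,ok] D:[start]
After 7 (send(from=C, to=B, msg='ack')): A:[] B:[ack] C:[done,bye,ok] D:[start]
After 8 (process(B)): A:[] B:[] C:[done,bye,ok] D:[start]
After 9 (process(A)): A:[] B:[] C:[done,bye,ok] D:[start]

(empty)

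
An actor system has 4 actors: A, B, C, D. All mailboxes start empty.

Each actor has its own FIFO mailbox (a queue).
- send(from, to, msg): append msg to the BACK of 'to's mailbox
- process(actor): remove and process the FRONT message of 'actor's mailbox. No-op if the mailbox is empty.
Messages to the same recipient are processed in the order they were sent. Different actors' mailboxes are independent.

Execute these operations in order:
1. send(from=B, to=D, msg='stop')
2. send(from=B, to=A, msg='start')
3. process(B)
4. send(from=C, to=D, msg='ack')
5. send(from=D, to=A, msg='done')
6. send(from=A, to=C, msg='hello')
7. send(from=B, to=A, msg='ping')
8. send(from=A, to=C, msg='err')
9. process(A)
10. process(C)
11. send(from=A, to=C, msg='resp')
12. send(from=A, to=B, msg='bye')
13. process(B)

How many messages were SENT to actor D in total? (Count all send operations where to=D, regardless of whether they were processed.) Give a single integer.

After 1 (send(from=B, to=D, msg='stop')): A:[] B:[] C:[] D:[stop]
After 2 (send(from=B, to=A, msg='start')): A:[start] B:[] C:[] D:[stop]
After 3 (process(B)): A:[start] B:[] C:[] D:[stop]
After 4 (send(from=C, to=D, msg='ack')): A:[start] B:[] C:[] D:[stop,ack]
After 5 (send(from=D, to=A, msg='done')): A:[start,done] B:[] C:[] D:[stop,ack]
After 6 (send(from=A, to=C, msg='hello')): A:[start,done] B:[] C:[hello] D:[stop,ack]
After 7 (send(from=B, to=A, msg='ping')): A:[start,done,ping] B:[] C:[hello] D:[stop,ack]
After 8 (send(from=A, to=C, msg='err')): A:[start,done,ping] B:[] C:[hello,err] D:[stop,ack]
After 9 (process(A)): A:[done,ping] B:[] C:[hello,err] D:[stop,ack]
After 10 (process(C)): A:[done,ping] B:[] C:[err] D:[stop,ack]
After 11 (send(from=A, to=C, msg='resp')): A:[done,ping] B:[] C:[err,resp] D:[stop,ack]
After 12 (send(from=A, to=B, msg='bye')): A:[done,ping] B:[bye] C:[err,resp] D:[stop,ack]
After 13 (process(B)): A:[done,ping] B:[] C:[err,resp] D:[stop,ack]

Answer: 2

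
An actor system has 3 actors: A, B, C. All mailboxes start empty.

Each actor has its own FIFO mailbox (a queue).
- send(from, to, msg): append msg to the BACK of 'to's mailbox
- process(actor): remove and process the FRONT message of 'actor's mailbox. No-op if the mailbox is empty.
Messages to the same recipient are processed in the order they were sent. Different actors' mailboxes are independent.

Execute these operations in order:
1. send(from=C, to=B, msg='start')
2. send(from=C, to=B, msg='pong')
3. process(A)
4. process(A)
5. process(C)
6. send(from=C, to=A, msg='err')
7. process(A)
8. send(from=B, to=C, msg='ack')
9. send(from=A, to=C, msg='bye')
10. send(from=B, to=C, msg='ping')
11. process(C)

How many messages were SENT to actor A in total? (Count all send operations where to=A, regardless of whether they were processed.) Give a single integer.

Answer: 1

Derivation:
After 1 (send(from=C, to=B, msg='start')): A:[] B:[start] C:[]
After 2 (send(from=C, to=B, msg='pong')): A:[] B:[start,pong] C:[]
After 3 (process(A)): A:[] B:[start,pong] C:[]
After 4 (process(A)): A:[] B:[start,pong] C:[]
After 5 (process(C)): A:[] B:[start,pong] C:[]
After 6 (send(from=C, to=A, msg='err')): A:[err] B:[start,pong] C:[]
After 7 (process(A)): A:[] B:[start,pong] C:[]
After 8 (send(from=B, to=C, msg='ack')): A:[] B:[start,pong] C:[ack]
After 9 (send(from=A, to=C, msg='bye')): A:[] B:[start,pong] C:[ack,bye]
After 10 (send(from=B, to=C, msg='ping')): A:[] B:[start,pong] C:[ack,bye,ping]
After 11 (process(C)): A:[] B:[start,pong] C:[bye,ping]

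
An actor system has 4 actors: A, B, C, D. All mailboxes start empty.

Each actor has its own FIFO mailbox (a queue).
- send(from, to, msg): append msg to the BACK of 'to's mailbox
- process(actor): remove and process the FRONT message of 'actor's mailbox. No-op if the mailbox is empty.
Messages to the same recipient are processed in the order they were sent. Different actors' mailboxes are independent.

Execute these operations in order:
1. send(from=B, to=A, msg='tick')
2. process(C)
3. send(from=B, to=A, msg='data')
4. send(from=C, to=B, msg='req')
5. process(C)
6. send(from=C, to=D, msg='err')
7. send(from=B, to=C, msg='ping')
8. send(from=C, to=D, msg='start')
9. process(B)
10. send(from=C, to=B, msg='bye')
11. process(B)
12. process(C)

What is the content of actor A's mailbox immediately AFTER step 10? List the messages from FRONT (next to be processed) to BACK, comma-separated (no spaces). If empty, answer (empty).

After 1 (send(from=B, to=A, msg='tick')): A:[tick] B:[] C:[] D:[]
After 2 (process(C)): A:[tick] B:[] C:[] D:[]
After 3 (send(from=B, to=A, msg='data')): A:[tick,data] B:[] C:[] D:[]
After 4 (send(from=C, to=B, msg='req')): A:[tick,data] B:[req] C:[] D:[]
After 5 (process(C)): A:[tick,data] B:[req] C:[] D:[]
After 6 (send(from=C, to=D, msg='err')): A:[tick,data] B:[req] C:[] D:[err]
After 7 (send(from=B, to=C, msg='ping')): A:[tick,data] B:[req] C:[ping] D:[err]
After 8 (send(from=C, to=D, msg='start')): A:[tick,data] B:[req] C:[ping] D:[err,start]
After 9 (process(B)): A:[tick,data] B:[] C:[ping] D:[err,start]
After 10 (send(from=C, to=B, msg='bye')): A:[tick,data] B:[bye] C:[ping] D:[err,start]

tick,data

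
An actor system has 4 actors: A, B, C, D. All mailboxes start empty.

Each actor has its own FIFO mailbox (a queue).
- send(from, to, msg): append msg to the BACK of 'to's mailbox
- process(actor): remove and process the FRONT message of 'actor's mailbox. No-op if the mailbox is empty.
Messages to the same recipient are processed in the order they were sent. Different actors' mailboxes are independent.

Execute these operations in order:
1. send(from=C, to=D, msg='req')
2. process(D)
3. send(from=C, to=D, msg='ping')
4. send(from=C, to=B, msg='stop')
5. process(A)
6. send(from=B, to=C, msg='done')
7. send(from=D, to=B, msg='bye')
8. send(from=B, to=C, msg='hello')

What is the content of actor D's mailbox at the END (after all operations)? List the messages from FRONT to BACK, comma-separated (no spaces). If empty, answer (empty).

Answer: ping

Derivation:
After 1 (send(from=C, to=D, msg='req')): A:[] B:[] C:[] D:[req]
After 2 (process(D)): A:[] B:[] C:[] D:[]
After 3 (send(from=C, to=D, msg='ping')): A:[] B:[] C:[] D:[ping]
After 4 (send(from=C, to=B, msg='stop')): A:[] B:[stop] C:[] D:[ping]
After 5 (process(A)): A:[] B:[stop] C:[] D:[ping]
After 6 (send(from=B, to=C, msg='done')): A:[] B:[stop] C:[done] D:[ping]
After 7 (send(from=D, to=B, msg='bye')): A:[] B:[stop,bye] C:[done] D:[ping]
After 8 (send(from=B, to=C, msg='hello')): A:[] B:[stop,bye] C:[done,hello] D:[ping]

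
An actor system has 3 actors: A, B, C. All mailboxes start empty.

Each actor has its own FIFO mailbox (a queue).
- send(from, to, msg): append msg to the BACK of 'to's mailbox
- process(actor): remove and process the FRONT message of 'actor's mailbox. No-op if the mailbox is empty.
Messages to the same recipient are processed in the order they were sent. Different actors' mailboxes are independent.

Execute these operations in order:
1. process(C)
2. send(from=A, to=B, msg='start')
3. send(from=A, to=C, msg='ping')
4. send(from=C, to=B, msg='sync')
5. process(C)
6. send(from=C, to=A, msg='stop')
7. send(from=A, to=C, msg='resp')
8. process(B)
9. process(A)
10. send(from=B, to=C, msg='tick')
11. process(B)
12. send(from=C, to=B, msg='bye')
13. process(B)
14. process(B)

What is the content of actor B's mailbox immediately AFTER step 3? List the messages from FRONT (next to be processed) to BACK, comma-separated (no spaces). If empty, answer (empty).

After 1 (process(C)): A:[] B:[] C:[]
After 2 (send(from=A, to=B, msg='start')): A:[] B:[start] C:[]
After 3 (send(from=A, to=C, msg='ping')): A:[] B:[start] C:[ping]

start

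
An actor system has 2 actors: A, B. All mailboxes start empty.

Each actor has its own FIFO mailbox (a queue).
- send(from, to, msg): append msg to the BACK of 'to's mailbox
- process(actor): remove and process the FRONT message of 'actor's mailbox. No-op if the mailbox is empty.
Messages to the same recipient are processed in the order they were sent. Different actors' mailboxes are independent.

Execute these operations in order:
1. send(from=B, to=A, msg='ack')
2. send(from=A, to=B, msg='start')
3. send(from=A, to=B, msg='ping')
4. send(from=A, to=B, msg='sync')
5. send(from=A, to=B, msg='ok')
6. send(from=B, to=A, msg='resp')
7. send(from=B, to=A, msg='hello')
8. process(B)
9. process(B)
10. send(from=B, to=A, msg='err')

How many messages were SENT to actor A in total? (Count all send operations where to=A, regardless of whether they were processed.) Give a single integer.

After 1 (send(from=B, to=A, msg='ack')): A:[ack] B:[]
After 2 (send(from=A, to=B, msg='start')): A:[ack] B:[start]
After 3 (send(from=A, to=B, msg='ping')): A:[ack] B:[start,ping]
After 4 (send(from=A, to=B, msg='sync')): A:[ack] B:[start,ping,sync]
After 5 (send(from=A, to=B, msg='ok')): A:[ack] B:[start,ping,sync,ok]
After 6 (send(from=B, to=A, msg='resp')): A:[ack,resp] B:[start,ping,sync,ok]
After 7 (send(from=B, to=A, msg='hello')): A:[ack,resp,hello] B:[start,ping,sync,ok]
After 8 (process(B)): A:[ack,resp,hello] B:[ping,sync,ok]
After 9 (process(B)): A:[ack,resp,hello] B:[sync,ok]
After 10 (send(from=B, to=A, msg='err')): A:[ack,resp,hello,err] B:[sync,ok]

Answer: 4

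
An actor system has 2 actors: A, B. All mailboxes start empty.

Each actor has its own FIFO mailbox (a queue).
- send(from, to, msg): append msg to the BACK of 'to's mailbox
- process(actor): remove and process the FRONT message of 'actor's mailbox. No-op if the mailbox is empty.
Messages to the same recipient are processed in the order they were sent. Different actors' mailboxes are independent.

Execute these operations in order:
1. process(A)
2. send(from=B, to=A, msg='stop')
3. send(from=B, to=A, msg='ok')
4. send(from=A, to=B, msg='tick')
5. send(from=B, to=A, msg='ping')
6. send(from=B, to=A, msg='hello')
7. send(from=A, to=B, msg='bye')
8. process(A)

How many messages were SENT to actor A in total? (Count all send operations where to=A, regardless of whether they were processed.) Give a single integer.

After 1 (process(A)): A:[] B:[]
After 2 (send(from=B, to=A, msg='stop')): A:[stop] B:[]
After 3 (send(from=B, to=A, msg='ok')): A:[stop,ok] B:[]
After 4 (send(from=A, to=B, msg='tick')): A:[stop,ok] B:[tick]
After 5 (send(from=B, to=A, msg='ping')): A:[stop,ok,ping] B:[tick]
After 6 (send(from=B, to=A, msg='hello')): A:[stop,ok,ping,hello] B:[tick]
After 7 (send(from=A, to=B, msg='bye')): A:[stop,ok,ping,hello] B:[tick,bye]
After 8 (process(A)): A:[ok,ping,hello] B:[tick,bye]

Answer: 4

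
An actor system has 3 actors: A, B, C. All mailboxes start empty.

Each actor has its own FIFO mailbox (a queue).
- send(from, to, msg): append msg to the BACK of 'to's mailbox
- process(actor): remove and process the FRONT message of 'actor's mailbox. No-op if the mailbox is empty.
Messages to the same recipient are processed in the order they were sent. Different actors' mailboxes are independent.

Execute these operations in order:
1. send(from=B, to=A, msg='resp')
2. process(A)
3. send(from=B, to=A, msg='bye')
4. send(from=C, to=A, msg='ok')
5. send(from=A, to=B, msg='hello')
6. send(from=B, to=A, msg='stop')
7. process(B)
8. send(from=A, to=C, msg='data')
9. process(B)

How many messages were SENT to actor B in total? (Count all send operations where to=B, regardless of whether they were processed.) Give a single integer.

Answer: 1

Derivation:
After 1 (send(from=B, to=A, msg='resp')): A:[resp] B:[] C:[]
After 2 (process(A)): A:[] B:[] C:[]
After 3 (send(from=B, to=A, msg='bye')): A:[bye] B:[] C:[]
After 4 (send(from=C, to=A, msg='ok')): A:[bye,ok] B:[] C:[]
After 5 (send(from=A, to=B, msg='hello')): A:[bye,ok] B:[hello] C:[]
After 6 (send(from=B, to=A, msg='stop')): A:[bye,ok,stop] B:[hello] C:[]
After 7 (process(B)): A:[bye,ok,stop] B:[] C:[]
After 8 (send(from=A, to=C, msg='data')): A:[bye,ok,stop] B:[] C:[data]
After 9 (process(B)): A:[bye,ok,stop] B:[] C:[data]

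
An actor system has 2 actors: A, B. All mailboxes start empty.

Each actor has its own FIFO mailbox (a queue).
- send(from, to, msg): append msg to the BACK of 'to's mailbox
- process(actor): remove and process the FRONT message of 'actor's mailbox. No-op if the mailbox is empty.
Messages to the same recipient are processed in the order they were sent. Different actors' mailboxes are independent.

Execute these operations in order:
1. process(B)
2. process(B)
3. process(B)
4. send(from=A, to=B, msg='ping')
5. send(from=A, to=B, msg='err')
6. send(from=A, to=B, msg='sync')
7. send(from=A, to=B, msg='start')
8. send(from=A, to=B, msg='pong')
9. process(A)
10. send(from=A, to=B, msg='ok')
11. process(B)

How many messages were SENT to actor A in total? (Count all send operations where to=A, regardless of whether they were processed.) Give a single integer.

Answer: 0

Derivation:
After 1 (process(B)): A:[] B:[]
After 2 (process(B)): A:[] B:[]
After 3 (process(B)): A:[] B:[]
After 4 (send(from=A, to=B, msg='ping')): A:[] B:[ping]
After 5 (send(from=A, to=B, msg='err')): A:[] B:[ping,err]
After 6 (send(from=A, to=B, msg='sync')): A:[] B:[ping,err,sync]
After 7 (send(from=A, to=B, msg='start')): A:[] B:[ping,err,sync,start]
After 8 (send(from=A, to=B, msg='pong')): A:[] B:[ping,err,sync,start,pong]
After 9 (process(A)): A:[] B:[ping,err,sync,start,pong]
After 10 (send(from=A, to=B, msg='ok')): A:[] B:[ping,err,sync,start,pong,ok]
After 11 (process(B)): A:[] B:[err,sync,start,pong,ok]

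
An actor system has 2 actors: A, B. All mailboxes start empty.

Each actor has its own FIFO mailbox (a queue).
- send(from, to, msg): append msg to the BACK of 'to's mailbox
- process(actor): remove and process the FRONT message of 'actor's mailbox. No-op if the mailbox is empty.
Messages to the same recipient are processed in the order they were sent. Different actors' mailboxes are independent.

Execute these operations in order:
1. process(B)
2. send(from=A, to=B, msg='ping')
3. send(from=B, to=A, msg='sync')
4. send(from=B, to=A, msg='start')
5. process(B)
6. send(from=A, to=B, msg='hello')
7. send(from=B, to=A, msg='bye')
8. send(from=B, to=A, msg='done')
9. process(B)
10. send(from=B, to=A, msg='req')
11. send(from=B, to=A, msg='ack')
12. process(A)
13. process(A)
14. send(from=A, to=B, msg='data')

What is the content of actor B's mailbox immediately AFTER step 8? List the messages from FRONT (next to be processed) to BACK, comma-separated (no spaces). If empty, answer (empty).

After 1 (process(B)): A:[] B:[]
After 2 (send(from=A, to=B, msg='ping')): A:[] B:[ping]
After 3 (send(from=B, to=A, msg='sync')): A:[sync] B:[ping]
After 4 (send(from=B, to=A, msg='start')): A:[sync,start] B:[ping]
After 5 (process(B)): A:[sync,start] B:[]
After 6 (send(from=A, to=B, msg='hello')): A:[sync,start] B:[hello]
After 7 (send(from=B, to=A, msg='bye')): A:[sync,start,bye] B:[hello]
After 8 (send(from=B, to=A, msg='done')): A:[sync,start,bye,done] B:[hello]

hello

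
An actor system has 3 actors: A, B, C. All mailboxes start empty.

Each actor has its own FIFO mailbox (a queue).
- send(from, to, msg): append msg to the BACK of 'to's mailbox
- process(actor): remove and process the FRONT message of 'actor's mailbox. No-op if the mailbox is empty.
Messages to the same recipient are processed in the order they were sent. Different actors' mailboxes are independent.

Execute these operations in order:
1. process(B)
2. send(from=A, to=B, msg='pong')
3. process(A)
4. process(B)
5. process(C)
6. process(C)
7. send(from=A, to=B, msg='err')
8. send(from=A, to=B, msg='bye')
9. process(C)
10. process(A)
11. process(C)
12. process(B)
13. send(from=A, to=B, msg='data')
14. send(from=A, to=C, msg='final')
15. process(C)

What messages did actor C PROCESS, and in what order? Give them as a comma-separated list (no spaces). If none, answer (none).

After 1 (process(B)): A:[] B:[] C:[]
After 2 (send(from=A, to=B, msg='pong')): A:[] B:[pong] C:[]
After 3 (process(A)): A:[] B:[pong] C:[]
After 4 (process(B)): A:[] B:[] C:[]
After 5 (process(C)): A:[] B:[] C:[]
After 6 (process(C)): A:[] B:[] C:[]
After 7 (send(from=A, to=B, msg='err')): A:[] B:[err] C:[]
After 8 (send(from=A, to=B, msg='bye')): A:[] B:[err,bye] C:[]
After 9 (process(C)): A:[] B:[err,bye] C:[]
After 10 (process(A)): A:[] B:[err,bye] C:[]
After 11 (process(C)): A:[] B:[err,bye] C:[]
After 12 (process(B)): A:[] B:[bye] C:[]
After 13 (send(from=A, to=B, msg='data')): A:[] B:[bye,data] C:[]
After 14 (send(from=A, to=C, msg='final')): A:[] B:[bye,data] C:[final]
After 15 (process(C)): A:[] B:[bye,data] C:[]

Answer: final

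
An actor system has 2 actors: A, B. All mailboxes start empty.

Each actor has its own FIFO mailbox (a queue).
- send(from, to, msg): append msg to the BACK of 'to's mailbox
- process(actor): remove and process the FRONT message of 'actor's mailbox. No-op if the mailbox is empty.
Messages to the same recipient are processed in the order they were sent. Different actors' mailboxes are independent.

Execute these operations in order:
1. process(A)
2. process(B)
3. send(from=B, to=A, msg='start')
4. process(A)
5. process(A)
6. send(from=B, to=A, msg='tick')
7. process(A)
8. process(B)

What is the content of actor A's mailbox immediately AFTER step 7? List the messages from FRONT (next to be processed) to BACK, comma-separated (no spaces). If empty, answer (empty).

After 1 (process(A)): A:[] B:[]
After 2 (process(B)): A:[] B:[]
After 3 (send(from=B, to=A, msg='start')): A:[start] B:[]
After 4 (process(A)): A:[] B:[]
After 5 (process(A)): A:[] B:[]
After 6 (send(from=B, to=A, msg='tick')): A:[tick] B:[]
After 7 (process(A)): A:[] B:[]

(empty)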